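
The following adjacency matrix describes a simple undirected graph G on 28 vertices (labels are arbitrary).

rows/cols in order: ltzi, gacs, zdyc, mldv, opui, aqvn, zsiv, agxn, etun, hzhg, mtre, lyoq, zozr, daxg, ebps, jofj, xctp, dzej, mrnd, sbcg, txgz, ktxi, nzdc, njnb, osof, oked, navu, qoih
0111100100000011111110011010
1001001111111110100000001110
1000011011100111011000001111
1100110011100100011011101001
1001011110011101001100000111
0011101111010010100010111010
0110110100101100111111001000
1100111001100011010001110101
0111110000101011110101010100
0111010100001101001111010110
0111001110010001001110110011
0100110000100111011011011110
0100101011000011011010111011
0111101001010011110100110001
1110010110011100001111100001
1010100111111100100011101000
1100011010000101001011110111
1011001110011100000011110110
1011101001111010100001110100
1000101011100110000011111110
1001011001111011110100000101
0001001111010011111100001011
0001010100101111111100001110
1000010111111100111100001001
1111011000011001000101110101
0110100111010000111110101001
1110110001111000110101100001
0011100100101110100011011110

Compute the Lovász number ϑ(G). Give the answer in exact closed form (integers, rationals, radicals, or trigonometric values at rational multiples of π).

7

deg(mldv) = 15; N(mldv) = {ltzi, gacs, opui, aqvn, etun, hzhg, mtre, daxg, dzej, mrnd, txgz, ktxi, nzdc, osof, qoih}.
deg(hzhg) = 15; N(hzhg) = {gacs, zdyc, mldv, aqvn, agxn, zozr, daxg, jofj, mrnd, sbcg, txgz, ktxi, njnb, oked, navu}.
deg(etun) = 15; N(etun) = {gacs, zdyc, mldv, opui, aqvn, mtre, zozr, ebps, jofj, xctp, dzej, sbcg, ktxi, njnb, oked}.
N(zozr) = {gacs, opui, zsiv, etun, hzhg, ebps, jofj, dzej, mrnd, txgz, nzdc, njnb, osof, navu, qoih}, |N(zozr)| = 15.
deg(v) = 15 for all v (|V|=28); Kneser K(8,2) on C(8,2)=28 vertices.
The 3 distinct eigenvalues: [15.0, 1.0, -5.0].
Lovász: ϑ = −28(-5)/(15+-1*(-5)) = 7.
ϑ(G) ≈ 7.000000.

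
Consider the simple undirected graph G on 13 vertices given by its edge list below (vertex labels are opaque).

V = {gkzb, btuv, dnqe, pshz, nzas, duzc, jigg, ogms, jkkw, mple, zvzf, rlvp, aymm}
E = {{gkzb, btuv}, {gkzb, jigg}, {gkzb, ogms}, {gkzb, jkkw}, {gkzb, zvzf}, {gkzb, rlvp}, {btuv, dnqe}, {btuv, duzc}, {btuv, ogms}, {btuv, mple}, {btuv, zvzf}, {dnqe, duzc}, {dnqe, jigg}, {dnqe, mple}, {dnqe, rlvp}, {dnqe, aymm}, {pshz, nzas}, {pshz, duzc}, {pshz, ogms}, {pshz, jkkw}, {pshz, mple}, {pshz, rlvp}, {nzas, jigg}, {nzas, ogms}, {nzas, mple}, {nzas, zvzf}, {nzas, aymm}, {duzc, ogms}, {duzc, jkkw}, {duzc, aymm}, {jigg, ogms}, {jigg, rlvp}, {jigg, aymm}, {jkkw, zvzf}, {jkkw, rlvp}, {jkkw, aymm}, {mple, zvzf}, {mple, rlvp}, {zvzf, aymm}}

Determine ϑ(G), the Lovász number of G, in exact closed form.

deg(aymm) = 6; N(aymm) = {dnqe, nzas, duzc, jigg, jkkw, zvzf}.
deg(nzas) = 6; N(nzas) = {pshz, jigg, ogms, mple, zvzf, aymm}.
Vertex ogms has 6 neighbors: gkzb, btuv, pshz, nzas, duzc, jigg.
deg(jigg) = 6; N(jigg) = {gkzb, dnqe, nzas, ogms, rlvp, aymm}.
Every vertex has degree 6 (N=13); SR(13,6,2,3) — a Paley graph.
A has 3 distinct eigenvalues ≈ [6.0, 1.303, -2.303].
Lovász (edge-transitive): ϑ = −13·(-sqrt(13)/2 - 1/2)/((6)−(-sqrt(13)/2 - 1/2)) = sqrt(13).
Numerically 3.60555.

sqrt(13)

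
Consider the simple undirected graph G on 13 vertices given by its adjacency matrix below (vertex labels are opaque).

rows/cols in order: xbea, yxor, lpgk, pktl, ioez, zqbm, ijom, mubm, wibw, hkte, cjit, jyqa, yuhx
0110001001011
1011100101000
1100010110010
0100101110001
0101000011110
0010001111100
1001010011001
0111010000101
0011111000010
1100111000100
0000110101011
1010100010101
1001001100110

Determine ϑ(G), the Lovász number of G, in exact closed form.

N(zqbm) = {lpgk, ijom, mubm, wibw, hkte, cjit}, |N(zqbm)| = 6.
N(mubm) = {yxor, lpgk, pktl, zqbm, cjit, yuhx}, |N(mubm)| = 6.
Vertex lpgk has 6 neighbors: xbea, yxor, zqbm, mubm, wibw, jyqa.
deg(yxor) = 6; N(yxor) = {xbea, lpgk, pktl, ioez, mubm, hkte}.
Regular of degree 6 on 13 vertices: strongly regular (13,6,2,3).
A has 3 distinct eigenvalues ≈ [6.0, 1.302776, -2.302776].
−13·(-sqrt(13)/2 - 1/2) / ((6)−(-sqrt(13)/2 - 1/2)) = sqrt(13) = ϑ(G).
≈ 3.605551 (to 6 d.p.).

sqrt(13)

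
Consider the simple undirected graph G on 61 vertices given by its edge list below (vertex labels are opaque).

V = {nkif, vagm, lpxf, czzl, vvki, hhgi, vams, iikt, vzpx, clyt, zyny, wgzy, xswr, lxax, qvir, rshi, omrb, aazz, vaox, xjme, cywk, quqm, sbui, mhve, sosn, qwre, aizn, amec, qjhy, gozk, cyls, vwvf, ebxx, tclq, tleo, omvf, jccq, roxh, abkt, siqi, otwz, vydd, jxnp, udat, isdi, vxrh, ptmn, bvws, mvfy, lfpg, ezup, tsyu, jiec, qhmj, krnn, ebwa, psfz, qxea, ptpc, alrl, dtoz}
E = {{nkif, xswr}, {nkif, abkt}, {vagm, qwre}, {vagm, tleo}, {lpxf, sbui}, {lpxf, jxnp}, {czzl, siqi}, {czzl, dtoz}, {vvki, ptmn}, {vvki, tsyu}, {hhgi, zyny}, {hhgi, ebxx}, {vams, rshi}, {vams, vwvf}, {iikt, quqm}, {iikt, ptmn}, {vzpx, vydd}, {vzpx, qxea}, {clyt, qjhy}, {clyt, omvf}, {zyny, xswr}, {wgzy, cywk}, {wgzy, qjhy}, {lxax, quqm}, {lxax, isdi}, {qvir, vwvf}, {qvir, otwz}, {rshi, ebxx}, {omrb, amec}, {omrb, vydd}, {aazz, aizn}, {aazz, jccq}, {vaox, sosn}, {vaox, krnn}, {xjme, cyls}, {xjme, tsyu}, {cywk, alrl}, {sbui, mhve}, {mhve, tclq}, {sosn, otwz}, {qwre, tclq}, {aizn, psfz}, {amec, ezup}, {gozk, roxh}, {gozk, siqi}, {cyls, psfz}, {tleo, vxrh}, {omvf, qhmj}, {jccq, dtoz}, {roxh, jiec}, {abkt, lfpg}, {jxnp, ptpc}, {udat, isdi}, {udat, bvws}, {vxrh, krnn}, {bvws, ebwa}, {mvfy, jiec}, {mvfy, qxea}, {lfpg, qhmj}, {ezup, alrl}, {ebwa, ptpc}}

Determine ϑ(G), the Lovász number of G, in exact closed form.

61*cos(pi/61)/(cos(pi/61) + 1)

deg(qhmj) = 2; N(qhmj) = {omvf, lfpg}.
deg(amec) = 2; N(amec) = {omrb, ezup}.
N(omvf) = {clyt, qhmj}, |N(omvf)| = 2.
deg(cywk) = 2; N(cywk) = {wgzy, alrl}.
deg(v) = 2 for all v (|V|=61); connected 2-regular on 61 ⇒ C_{61}.
A has 31 distinct eigenvalues ≈ [2.0, 1.989, 1.958, 1.905, 1.833, 1.741, 1.63, 1.502, 1.359, 1.2, 1.03, 0.848, 0.657, 0.459, 0.257, 0.051, -0.154, -0.359, -0.559, -0.753, -0.94, -1.116, -1.281, -1.432, -1.568, -1.688, -1.789, -1.871, -1.934, -1.976, -1.997].
Lovász (edge-transitive): ϑ = −61·(-2*cos(pi/61))/((2)−(-2*cos(pi/61))) = 61*cos(pi/61)/(cos(pi/61) + 1).
= 30.47976646… (decimal).
α=30, χ(Ḡ)=31; ϑ=61*cos(pi/61)/(cos(pi/61) + 1) lies between (both strict).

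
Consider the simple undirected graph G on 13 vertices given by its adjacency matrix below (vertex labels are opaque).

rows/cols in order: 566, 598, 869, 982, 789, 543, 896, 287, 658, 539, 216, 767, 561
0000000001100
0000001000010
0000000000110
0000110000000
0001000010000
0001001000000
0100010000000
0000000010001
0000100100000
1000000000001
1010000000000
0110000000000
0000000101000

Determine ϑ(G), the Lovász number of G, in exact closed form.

N(896) = {598, 543}, |N(896)| = 2.
deg(543) = 2; N(543) = {982, 896}.
deg(216) = 2; N(216) = {566, 869}.
N(539) = {566, 561}, |N(539)| = 2.
Every vertex has degree 2 (N=13); the odd cycle C_{13}.
spec(A) ≈ [2.0, 1.770912, 1.136129, 0.241073, -0.70921, -1.497021, -1.941884] (distinct, 6 d.p.).
−13·(-2*cos(pi/13)) / ((2)−(-2*cos(pi/13))) = 13*cos(pi/13)/(cos(pi/13) + 1) = ϑ(G).
= 6.404169… (decimal).
Check 6 ≤ 13*cos(pi/13)/(cos(pi/13) + 1) ≤ 7: both strict.

13*cos(pi/13)/(cos(pi/13) + 1)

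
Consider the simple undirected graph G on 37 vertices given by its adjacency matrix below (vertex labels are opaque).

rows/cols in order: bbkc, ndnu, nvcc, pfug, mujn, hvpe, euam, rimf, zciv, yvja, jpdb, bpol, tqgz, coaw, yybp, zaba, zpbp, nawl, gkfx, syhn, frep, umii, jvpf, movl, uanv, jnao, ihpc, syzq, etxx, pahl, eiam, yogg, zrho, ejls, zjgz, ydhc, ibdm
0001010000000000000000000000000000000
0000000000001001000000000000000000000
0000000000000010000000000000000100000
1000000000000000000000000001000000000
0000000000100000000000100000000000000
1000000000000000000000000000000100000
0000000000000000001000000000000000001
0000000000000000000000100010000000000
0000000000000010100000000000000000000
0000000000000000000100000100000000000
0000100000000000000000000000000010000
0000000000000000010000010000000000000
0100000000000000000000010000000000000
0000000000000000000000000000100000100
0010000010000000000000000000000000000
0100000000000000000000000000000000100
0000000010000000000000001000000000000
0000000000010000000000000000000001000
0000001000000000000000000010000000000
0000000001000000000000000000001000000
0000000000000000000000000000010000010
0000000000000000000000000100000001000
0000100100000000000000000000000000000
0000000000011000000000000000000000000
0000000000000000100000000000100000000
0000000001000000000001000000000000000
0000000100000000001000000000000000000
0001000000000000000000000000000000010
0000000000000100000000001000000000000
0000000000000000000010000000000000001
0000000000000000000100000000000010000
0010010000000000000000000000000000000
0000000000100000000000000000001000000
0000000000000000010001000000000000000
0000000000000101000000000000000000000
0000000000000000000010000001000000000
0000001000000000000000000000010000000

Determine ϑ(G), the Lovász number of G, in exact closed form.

N(pahl) = {frep, ibdm}, |N(pahl)| = 2.
N(bbkc) = {pfug, hvpe}, |N(bbkc)| = 2.
Vertex jvpf has 2 neighbors: mujn, rimf.
N(tqgz) = {ndnu, movl}, |N(tqgz)| = 2.
Regular of degree 2 on 37 vertices: this is C_{37}, the 37-cycle.
A has 19 distinct eigenvalues ≈ [2.0, 1.971, 1.886, 1.746, 1.556, 1.321, 1.049, 0.746, 0.421, 0.085, -0.254, -0.586, -0.9, -1.189, -1.444, -1.657, -1.822, -1.935, -1.993].
λ_max=2, λ_min=-2*cos(pi/37); ϑ = −37·λ_min/(λ_max−λ_min) = 37*cos(pi/37)/(cos(pi/37) + 1).
Numerically 18.46661664.
18 ≤ 37*cos(pi/37)/(cos(pi/37) + 1) ≤ 19: both strict.

37*cos(pi/37)/(cos(pi/37) + 1)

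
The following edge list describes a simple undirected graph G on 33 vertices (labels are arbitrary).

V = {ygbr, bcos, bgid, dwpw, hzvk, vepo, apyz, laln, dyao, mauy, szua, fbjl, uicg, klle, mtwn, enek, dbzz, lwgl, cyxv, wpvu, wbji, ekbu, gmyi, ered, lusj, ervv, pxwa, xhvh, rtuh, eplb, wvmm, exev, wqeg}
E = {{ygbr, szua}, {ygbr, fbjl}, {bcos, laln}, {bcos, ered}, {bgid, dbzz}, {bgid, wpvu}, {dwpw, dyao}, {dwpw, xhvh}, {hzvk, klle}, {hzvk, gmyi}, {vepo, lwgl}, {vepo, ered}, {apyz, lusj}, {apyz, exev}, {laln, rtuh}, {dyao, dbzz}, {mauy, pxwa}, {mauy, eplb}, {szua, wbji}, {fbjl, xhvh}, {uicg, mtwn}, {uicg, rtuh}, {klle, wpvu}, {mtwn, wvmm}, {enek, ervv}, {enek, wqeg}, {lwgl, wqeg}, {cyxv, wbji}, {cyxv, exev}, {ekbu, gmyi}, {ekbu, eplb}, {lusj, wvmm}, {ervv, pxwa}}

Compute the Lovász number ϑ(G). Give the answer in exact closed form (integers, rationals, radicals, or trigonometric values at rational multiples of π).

deg(wbji) = 2; N(wbji) = {szua, cyxv}.
Vertex wpvu has 2 neighbors: bgid, klle.
deg(gmyi) = 2; N(gmyi) = {hzvk, ekbu}.
deg(ered) = 2; N(ered) = {bcos, vepo}.
G on 33 vertices is 2-regular; connected 2-regular on 33 ⇒ C_{33}.
The 17 distinct eigenvalues: [2.0, 1.963857, 1.856736, 1.682507, 1.447468, 1.160114, 0.83083, 0.471518, 0.095164, -0.28463, -0.654136, -1.0, -1.309721, -1.572106, -1.777671, -1.918986, -1.990944].
Lovász (edge-transitive): ϑ = −33·(-2*cos(pi/33))/((2)−(-2*cos(pi/33))) = 33*cos(pi/33)/(cos(pi/33) + 1).
= 16.4625586… (decimal).
Lovász sandwich 16 ≤ 33*cos(pi/33)/(cos(pi/33) + 1) ≤ 17: both strict.

33*cos(pi/33)/(cos(pi/33) + 1)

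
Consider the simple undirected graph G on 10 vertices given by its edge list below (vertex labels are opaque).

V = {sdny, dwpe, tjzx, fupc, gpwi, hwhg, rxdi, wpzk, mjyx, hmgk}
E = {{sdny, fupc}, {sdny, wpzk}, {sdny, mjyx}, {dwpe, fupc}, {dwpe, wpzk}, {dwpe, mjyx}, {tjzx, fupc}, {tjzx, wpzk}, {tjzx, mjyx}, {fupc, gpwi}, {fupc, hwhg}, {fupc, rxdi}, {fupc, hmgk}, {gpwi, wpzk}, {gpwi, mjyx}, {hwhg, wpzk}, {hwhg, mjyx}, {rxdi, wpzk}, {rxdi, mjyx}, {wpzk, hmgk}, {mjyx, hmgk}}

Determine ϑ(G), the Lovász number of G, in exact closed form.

N(rxdi) = {fupc, wpzk, mjyx}, |N(rxdi)| = 3.
deg(sdny) = 3; N(sdny) = {fupc, wpzk, mjyx}.
deg(fupc) = 7; N(fupc) = {sdny, dwpe, tjzx, gpwi, hwhg, rxdi, hmgk}.
Vertex hwhg has 3 neighbors: fupc, wpzk, mjyx.
Complete 2-partite, parts [7, 3]: perfect, ϑ = α = 7.
ϑ(G) ≈ 7.00000.
Lovász sandwich 7 ≤ 7 ≤ 7: collapsed.

7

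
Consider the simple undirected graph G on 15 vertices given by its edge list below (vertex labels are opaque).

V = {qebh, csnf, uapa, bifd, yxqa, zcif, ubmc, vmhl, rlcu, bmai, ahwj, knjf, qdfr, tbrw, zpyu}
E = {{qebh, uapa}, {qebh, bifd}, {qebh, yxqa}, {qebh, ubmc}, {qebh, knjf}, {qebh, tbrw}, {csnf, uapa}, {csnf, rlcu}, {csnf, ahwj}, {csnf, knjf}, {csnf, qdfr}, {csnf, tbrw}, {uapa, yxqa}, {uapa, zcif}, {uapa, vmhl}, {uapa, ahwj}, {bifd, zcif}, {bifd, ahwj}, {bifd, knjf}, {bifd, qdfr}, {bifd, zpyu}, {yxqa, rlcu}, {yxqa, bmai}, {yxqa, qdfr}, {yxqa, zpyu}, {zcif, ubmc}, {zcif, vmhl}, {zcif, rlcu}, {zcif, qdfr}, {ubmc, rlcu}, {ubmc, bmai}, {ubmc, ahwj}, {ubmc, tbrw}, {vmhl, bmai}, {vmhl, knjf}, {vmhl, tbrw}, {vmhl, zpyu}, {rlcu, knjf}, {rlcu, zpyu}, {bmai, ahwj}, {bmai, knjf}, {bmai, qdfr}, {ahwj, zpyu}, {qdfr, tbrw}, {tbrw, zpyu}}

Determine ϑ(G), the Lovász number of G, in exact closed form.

N(bmai) = {yxqa, ubmc, vmhl, ahwj, knjf, qdfr}, |N(bmai)| = 6.
deg(qebh) = 6; N(qebh) = {uapa, bifd, yxqa, ubmc, knjf, tbrw}.
Vertex vmhl has 6 neighbors: uapa, zcif, bmai, knjf, tbrw, zpyu.
deg(ubmc) = 6; N(ubmc) = {qebh, zcif, rlcu, bmai, ahwj, tbrw}.
Regular of degree 6 on 15 vertices: Kneser-type, 2-subsets of [6].
A has 3 distinct eigenvalues ≈ [6.0, 1.0, -3.0].
ϑ = −N·λ_min/(λ_max−λ_min) = −15·(-3)/(6−(-3)) = 5.
≈ 5.0000000 (to 7 d.p.).

5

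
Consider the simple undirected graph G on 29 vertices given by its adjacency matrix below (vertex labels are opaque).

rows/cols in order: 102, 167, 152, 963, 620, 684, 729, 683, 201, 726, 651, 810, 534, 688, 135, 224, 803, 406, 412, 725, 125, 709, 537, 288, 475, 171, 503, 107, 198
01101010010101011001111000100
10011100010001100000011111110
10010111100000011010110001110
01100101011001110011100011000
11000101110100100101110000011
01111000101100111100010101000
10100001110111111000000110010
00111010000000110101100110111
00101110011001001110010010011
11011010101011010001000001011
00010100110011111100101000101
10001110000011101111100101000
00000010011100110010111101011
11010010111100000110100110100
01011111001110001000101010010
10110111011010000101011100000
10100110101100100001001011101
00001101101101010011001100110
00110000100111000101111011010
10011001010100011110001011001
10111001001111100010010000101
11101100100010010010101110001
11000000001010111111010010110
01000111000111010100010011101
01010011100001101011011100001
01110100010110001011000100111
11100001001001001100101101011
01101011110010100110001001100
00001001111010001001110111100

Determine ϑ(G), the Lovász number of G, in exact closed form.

N(683) = {152, 963, 620, 729, 135, 224, 406, 725, 125, 288, 475, 503, 107, 198}, |N(683)| = 14.
N(125) = {102, 152, 963, 620, 683, 651, 810, 534, 688, 135, 412, 709, 503, 198}, |N(125)| = 14.
Vertex 135 has 14 neighbors: 167, 963, 620, 684, 729, 683, 651, 810, 534, 803, 125, 537, 475, 107.
N(651) = {963, 684, 201, 726, 534, 688, 135, 224, 803, 406, 125, 537, 503, 198}, |N(651)| = 14.
29-vertex 14-regular graph: strongly regular (29,14,6,7).
spec(A) ≈ [14.0, 2.193, -3.193] (distinct, 3 d.p.).
Lovász (edge-transitive): ϑ = −29·(-sqrt(29)/2 - 1/2)/((14)−(-sqrt(29)/2 - 1/2)) = sqrt(29).
≈ 5.38516 (to 5 d.p.).

sqrt(29)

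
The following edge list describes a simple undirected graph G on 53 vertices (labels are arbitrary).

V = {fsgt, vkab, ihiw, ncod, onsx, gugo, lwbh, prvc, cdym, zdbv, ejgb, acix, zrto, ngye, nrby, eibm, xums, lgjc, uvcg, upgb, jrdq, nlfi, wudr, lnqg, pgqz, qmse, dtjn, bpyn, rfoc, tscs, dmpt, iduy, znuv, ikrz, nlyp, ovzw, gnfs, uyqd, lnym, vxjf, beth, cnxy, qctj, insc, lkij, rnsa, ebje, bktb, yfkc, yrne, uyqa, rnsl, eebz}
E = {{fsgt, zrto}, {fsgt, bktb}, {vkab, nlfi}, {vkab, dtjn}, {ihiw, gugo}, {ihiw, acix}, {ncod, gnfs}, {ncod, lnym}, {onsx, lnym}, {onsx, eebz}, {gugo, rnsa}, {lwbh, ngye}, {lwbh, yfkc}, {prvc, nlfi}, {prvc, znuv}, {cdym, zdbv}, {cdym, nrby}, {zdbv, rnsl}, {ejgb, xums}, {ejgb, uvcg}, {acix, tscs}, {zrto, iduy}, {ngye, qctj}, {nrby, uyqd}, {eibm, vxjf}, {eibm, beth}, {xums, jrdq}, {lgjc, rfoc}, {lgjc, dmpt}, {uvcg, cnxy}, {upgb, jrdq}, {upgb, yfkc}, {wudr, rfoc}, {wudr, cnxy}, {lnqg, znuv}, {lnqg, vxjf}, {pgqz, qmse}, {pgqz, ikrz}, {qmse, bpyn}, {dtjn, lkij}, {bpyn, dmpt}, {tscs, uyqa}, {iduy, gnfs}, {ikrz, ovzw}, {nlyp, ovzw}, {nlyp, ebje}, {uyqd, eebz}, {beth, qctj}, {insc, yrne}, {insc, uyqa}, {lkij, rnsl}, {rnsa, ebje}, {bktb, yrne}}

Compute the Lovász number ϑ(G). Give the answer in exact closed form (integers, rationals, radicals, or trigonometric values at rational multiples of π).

Vertex rnsa has 2 neighbors: gugo, ebje.
Vertex uvcg has 2 neighbors: ejgb, cnxy.
Vertex zdbv has 2 neighbors: cdym, rnsl.
N(nlfi) = {vkab, prvc}, |N(nlfi)| = 2.
Every vertex has degree 2 (N=53); this is C_{53}, the 53-cycle.
Distinct eigenvalues (to 6 d.p.): [2.0, 1.985962, 1.944046, 1.874839, 1.779314, 1.658811, 1.515022, 1.349966, 1.165959, 0.965584, 0.751655, 0.527174, 0.295293, 0.059267, -0.177592, -0.411957, -0.64054, -0.86013, -1.067647, -1.260176, -1.435015, -1.589709, -1.722087, -1.830291, -1.912802, -1.968461, -1.996487].
Lovász (edge-transitive): ϑ = −53·(-2*cos(pi/53))/((2)−(-2*cos(pi/53))) = 53*cos(pi/53)/(cos(pi/53) + 1).
= 26.476708993… (decimal).
Sandwich: α(G)=26 ≤ ϑ(G)=53*cos(pi/53)/(cos(pi/53) + 1) ≤ χ(Ḡ)=27 (both strict).

53*cos(pi/53)/(cos(pi/53) + 1)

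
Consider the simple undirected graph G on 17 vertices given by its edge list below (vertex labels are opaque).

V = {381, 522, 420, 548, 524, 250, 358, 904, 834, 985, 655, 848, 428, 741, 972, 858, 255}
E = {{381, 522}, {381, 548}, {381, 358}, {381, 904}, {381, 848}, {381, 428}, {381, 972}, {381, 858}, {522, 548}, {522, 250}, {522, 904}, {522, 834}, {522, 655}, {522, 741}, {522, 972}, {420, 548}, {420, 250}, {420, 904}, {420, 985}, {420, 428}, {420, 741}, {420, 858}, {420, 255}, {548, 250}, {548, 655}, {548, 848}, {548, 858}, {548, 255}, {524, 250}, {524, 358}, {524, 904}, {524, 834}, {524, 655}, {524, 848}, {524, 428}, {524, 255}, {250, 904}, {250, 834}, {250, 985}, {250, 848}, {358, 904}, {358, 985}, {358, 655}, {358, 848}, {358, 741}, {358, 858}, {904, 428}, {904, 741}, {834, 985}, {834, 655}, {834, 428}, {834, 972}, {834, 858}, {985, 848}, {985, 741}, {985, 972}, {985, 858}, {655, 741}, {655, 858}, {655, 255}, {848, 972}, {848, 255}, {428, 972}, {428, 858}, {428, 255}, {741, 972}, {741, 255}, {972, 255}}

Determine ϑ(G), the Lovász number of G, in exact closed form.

sqrt(17)

Vertex 428 has 8 neighbors: 381, 420, 524, 904, 834, 972, 858, 255.
N(858) = {381, 420, 548, 358, 834, 985, 655, 428}, |N(858)| = 8.
deg(524) = 8; N(524) = {250, 358, 904, 834, 655, 848, 428, 255}.
N(420) = {548, 250, 904, 985, 428, 741, 858, 255}, |N(420)| = 8.
17-vertex 8-regular graph: SR(17,8,3,4) — a Paley graph.
The 3 distinct eigenvalues: [8.0, 1.562, -2.562].
Lovász (edge-transitive): ϑ = −17·(-sqrt(17)/2 - 1/2)/((8)−(-sqrt(17)/2 - 1/2)) = sqrt(17).
Numerically 4.12311.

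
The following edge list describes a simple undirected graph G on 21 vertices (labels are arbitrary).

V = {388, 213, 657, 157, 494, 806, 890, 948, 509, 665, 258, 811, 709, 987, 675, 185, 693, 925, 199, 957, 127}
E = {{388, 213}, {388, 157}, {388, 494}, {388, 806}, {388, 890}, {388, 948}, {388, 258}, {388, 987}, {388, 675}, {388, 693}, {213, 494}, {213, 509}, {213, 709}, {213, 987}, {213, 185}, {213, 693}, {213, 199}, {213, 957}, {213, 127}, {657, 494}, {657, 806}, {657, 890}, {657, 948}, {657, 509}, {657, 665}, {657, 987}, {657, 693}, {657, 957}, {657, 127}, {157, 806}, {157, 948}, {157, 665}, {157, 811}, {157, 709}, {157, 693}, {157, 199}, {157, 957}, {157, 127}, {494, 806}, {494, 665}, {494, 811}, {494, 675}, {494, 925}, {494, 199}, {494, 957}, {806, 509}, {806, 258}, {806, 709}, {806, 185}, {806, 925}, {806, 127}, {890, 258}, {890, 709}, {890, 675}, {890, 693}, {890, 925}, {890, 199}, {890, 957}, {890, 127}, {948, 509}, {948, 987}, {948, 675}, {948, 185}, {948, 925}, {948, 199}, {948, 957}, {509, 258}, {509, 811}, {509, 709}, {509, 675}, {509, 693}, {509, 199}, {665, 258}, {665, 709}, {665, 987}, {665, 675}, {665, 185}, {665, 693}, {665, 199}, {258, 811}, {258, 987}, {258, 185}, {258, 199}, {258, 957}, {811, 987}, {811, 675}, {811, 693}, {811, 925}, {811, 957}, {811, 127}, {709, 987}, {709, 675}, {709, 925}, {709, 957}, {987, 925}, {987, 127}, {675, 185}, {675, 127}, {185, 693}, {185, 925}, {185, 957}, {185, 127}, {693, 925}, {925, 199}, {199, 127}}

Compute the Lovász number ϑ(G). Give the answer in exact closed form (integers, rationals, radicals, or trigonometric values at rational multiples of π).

6

deg(987) = 10; N(987) = {388, 213, 657, 948, 665, 258, 811, 709, 925, 127}.
N(127) = {213, 657, 157, 806, 890, 811, 987, 675, 185, 199}, |N(127)| = 10.
Vertex 806 has 10 neighbors: 388, 657, 157, 494, 509, 258, 709, 185, 925, 127.
Vertex 675 has 10 neighbors: 388, 494, 890, 948, 509, 665, 811, 709, 185, 127.
21-vertex 10-regular graph: this is K(7,2), the Kneser graph.
A has 3 distinct eigenvalues ≈ [10.0, 1.0, -4.0].
Lovász (edge-transitive): ϑ = −21·(-4)/((10)−(-4)) = 6.
Numerically 6.00000000.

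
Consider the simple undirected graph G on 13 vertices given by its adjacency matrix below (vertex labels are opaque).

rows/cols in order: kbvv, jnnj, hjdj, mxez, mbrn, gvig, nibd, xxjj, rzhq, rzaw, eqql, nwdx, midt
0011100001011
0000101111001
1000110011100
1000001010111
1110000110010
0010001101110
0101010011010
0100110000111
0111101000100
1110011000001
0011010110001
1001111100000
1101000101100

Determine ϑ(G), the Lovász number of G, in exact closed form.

sqrt(13)

N(kbvv) = {hjdj, mxez, mbrn, rzaw, nwdx, midt}, |N(kbvv)| = 6.
N(xxjj) = {jnnj, mbrn, gvig, eqql, nwdx, midt}, |N(xxjj)| = 6.
deg(jnnj) = 6; N(jnnj) = {mbrn, nibd, xxjj, rzhq, rzaw, midt}.
deg(nibd) = 6; N(nibd) = {jnnj, mxez, gvig, rzhq, rzaw, nwdx}.
deg(v) = 6 for all v (|V|=13); strongly regular (13,6,2,3).
spec(A) ≈ [6.0, 1.30278, -2.30278] (distinct, 5 d.p.).
Lovász: ϑ = −13(-sqrt(13)/2 - 1/2)/(6+-(-sqrt(13)/2 - 1/2)) = sqrt(13).
Numerically 3.6055513.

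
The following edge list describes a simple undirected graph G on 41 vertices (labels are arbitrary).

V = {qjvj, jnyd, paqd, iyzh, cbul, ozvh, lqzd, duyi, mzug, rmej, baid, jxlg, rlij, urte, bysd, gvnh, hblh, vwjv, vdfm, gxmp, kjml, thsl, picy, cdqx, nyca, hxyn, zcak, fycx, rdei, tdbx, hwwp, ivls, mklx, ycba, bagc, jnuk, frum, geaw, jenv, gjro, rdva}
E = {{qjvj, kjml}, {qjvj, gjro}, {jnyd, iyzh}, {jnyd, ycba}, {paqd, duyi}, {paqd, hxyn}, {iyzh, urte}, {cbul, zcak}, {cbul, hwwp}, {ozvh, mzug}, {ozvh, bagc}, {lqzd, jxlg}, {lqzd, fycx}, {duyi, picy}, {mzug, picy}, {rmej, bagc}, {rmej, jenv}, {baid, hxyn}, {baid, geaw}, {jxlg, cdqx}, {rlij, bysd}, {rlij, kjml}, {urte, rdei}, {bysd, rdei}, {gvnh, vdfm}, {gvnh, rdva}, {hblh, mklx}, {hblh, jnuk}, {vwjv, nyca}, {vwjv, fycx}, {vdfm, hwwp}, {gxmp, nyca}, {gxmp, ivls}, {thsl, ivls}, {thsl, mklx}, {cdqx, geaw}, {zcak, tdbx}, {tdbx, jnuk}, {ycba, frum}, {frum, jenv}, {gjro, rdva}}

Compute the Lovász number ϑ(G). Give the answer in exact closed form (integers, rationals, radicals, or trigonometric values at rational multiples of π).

deg(rdei) = 2; N(rdei) = {urte, bysd}.
N(zcak) = {cbul, tdbx}, |N(zcak)| = 2.
deg(gxmp) = 2; N(gxmp) = {nyca, ivls}.
Vertex mzug has 2 neighbors: ozvh, picy.
2-regular, N=41; the odd cycle C_{41}.
spec(A) ≈ [2.0, 1.977, 1.907, 1.792, 1.636, 1.441, 1.212, 0.955, 0.676, 0.381, 0.077, -0.229, -0.53, -0.818, -1.087, -1.331, -1.543, -1.719, -1.855, -1.947, -1.994] (distinct, 3 d.p.).
Lovász: ϑ = −41(-2*cos(pi/41))/(2+-(-1)*2*cos(pi/41)) = 41*cos(pi/41)/(cos(pi/41) + 1).
= 20.469880… (decimal).
Sandwich: α(G)=20 ≤ ϑ(G)=41*cos(pi/41)/(cos(pi/41) + 1) ≤ χ(Ḡ)=21 (both strict).

41*cos(pi/41)/(cos(pi/41) + 1)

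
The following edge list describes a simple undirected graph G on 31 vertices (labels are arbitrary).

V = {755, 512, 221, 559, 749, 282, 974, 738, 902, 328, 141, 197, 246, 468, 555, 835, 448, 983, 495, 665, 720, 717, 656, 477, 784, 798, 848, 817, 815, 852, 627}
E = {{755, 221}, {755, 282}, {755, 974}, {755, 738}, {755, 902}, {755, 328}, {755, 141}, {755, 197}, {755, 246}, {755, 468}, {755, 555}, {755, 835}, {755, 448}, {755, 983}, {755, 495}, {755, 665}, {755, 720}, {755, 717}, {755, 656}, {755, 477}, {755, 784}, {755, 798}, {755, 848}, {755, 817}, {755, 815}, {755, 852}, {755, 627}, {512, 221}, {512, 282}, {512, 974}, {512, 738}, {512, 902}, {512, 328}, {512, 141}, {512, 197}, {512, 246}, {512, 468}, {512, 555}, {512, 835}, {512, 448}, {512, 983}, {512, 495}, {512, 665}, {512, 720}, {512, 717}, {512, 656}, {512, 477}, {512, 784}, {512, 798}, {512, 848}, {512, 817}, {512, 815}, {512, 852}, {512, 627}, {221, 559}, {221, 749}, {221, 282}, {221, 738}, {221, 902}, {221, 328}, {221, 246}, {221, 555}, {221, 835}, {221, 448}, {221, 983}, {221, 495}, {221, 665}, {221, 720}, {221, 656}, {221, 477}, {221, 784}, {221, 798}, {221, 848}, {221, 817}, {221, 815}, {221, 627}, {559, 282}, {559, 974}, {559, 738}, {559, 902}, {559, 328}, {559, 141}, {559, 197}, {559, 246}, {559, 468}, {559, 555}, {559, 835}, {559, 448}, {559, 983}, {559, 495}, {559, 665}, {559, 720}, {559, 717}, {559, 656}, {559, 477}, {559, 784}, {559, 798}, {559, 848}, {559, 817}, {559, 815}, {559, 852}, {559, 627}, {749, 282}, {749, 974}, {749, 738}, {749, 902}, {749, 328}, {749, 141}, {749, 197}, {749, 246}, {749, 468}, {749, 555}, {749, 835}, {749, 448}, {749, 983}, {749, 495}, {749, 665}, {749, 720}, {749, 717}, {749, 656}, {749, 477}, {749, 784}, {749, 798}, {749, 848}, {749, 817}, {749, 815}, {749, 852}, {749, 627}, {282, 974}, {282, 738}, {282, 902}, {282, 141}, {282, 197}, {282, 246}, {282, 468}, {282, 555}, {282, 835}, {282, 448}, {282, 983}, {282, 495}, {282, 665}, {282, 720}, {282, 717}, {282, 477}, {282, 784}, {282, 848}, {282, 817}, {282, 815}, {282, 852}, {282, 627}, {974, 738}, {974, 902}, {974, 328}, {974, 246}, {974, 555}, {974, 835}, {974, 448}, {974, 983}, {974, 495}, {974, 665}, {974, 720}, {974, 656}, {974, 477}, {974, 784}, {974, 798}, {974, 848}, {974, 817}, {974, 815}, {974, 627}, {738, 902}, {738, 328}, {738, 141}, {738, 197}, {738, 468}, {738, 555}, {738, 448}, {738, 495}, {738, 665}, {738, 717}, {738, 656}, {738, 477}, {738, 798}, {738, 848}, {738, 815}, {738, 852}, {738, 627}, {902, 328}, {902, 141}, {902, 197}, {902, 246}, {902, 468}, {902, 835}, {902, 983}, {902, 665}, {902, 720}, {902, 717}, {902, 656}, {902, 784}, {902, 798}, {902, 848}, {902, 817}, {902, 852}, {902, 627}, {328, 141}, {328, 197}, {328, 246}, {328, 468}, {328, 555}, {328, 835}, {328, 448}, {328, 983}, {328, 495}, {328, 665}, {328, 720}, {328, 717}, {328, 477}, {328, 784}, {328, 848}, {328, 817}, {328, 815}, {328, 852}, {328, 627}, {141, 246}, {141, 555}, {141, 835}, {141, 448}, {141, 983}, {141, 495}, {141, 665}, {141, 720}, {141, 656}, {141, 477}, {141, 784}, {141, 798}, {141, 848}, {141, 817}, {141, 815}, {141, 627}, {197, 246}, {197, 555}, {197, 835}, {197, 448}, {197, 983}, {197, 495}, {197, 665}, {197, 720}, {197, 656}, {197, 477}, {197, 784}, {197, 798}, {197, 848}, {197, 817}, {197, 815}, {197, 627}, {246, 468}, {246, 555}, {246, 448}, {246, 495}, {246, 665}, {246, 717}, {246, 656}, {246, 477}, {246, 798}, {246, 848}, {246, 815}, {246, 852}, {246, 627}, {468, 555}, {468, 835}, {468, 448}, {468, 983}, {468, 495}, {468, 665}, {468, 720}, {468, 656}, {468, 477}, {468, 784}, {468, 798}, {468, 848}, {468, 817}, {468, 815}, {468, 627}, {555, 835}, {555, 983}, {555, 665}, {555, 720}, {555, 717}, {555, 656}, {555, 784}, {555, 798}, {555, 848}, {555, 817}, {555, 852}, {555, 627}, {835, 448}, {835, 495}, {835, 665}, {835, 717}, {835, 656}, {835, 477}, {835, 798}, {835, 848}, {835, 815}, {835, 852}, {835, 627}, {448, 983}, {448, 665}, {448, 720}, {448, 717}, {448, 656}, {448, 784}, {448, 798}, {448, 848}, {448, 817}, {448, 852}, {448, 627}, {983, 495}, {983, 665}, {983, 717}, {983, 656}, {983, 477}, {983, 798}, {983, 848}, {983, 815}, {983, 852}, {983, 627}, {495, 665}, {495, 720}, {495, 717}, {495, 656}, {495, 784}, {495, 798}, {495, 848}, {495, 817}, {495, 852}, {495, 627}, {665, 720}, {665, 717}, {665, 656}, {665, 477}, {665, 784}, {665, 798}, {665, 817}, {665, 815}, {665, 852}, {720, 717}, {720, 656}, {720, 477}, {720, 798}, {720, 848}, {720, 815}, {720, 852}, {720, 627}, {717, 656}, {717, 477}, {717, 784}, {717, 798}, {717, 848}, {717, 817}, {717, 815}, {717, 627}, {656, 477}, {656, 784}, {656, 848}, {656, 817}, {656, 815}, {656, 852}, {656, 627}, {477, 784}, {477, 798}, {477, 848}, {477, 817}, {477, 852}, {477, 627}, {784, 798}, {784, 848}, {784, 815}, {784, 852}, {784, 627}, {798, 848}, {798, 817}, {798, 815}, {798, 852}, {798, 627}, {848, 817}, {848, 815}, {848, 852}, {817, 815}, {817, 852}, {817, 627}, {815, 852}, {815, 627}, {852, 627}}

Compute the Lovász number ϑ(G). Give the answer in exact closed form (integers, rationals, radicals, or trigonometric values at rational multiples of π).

deg(477) = 25; N(477) = {755, 512, 221, 559, 749, 282, 974, 738, 328, 141, 197, 246, 468, 835, 983, 665, 720, 717, 656, 784, 798, 848, 817, 852, 627}.
Vertex 246 has 24 neighbors: 755, 512, 221, 559, 749, 282, 974, 902, 328, 141, 197, 468, 555, 448, 495, 665, 717, 656, 477, 798, 848, 815, 852, 627.
deg(738) = 24; N(738) = {755, 512, 221, 559, 749, 282, 974, 902, 328, 141, 197, 468, 555, 448, 495, 665, 717, 656, 477, 798, 848, 815, 852, 627}.
N(221) = {755, 512, 559, 749, 282, 738, 902, 328, 246, 555, 835, 448, 983, 495, 665, 720, 656, 477, 784, 798, 848, 817, 815, 627}, |N(221)| = 24.
Complete multipartite on [7, 7, 6, 4, 4, 3]: sandwich collapses at ϑ=7.
= 7.00000000… (decimal).
Sandwich: α(G)=7 ≤ ϑ(G)=7 ≤ χ(Ḡ)=7 (collapsed).

7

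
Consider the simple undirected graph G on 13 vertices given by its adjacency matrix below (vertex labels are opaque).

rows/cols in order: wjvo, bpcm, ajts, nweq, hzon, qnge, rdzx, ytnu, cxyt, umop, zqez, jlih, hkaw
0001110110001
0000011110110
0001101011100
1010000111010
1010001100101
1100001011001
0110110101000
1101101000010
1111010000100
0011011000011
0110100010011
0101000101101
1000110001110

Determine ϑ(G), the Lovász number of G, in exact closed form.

sqrt(13)

N(cxyt) = {wjvo, bpcm, ajts, nweq, qnge, zqez}, |N(cxyt)| = 6.
N(wjvo) = {nweq, hzon, qnge, ytnu, cxyt, hkaw}, |N(wjvo)| = 6.
deg(ajts) = 6; N(ajts) = {nweq, hzon, rdzx, cxyt, umop, zqez}.
N(umop) = {ajts, nweq, qnge, rdzx, jlih, hkaw}, |N(umop)| = 6.
Regular of degree 6 on 13 vertices: strongly regular (13,6,2,3).
Distinct eigenvalues (to 5 d.p.): [6.0, 1.30278, -2.30278].
−13·(-sqrt(13)/2 - 1/2) / ((6)−(-sqrt(13)/2 - 1/2)) = sqrt(13) = ϑ(G).
= 3.605551275… (decimal).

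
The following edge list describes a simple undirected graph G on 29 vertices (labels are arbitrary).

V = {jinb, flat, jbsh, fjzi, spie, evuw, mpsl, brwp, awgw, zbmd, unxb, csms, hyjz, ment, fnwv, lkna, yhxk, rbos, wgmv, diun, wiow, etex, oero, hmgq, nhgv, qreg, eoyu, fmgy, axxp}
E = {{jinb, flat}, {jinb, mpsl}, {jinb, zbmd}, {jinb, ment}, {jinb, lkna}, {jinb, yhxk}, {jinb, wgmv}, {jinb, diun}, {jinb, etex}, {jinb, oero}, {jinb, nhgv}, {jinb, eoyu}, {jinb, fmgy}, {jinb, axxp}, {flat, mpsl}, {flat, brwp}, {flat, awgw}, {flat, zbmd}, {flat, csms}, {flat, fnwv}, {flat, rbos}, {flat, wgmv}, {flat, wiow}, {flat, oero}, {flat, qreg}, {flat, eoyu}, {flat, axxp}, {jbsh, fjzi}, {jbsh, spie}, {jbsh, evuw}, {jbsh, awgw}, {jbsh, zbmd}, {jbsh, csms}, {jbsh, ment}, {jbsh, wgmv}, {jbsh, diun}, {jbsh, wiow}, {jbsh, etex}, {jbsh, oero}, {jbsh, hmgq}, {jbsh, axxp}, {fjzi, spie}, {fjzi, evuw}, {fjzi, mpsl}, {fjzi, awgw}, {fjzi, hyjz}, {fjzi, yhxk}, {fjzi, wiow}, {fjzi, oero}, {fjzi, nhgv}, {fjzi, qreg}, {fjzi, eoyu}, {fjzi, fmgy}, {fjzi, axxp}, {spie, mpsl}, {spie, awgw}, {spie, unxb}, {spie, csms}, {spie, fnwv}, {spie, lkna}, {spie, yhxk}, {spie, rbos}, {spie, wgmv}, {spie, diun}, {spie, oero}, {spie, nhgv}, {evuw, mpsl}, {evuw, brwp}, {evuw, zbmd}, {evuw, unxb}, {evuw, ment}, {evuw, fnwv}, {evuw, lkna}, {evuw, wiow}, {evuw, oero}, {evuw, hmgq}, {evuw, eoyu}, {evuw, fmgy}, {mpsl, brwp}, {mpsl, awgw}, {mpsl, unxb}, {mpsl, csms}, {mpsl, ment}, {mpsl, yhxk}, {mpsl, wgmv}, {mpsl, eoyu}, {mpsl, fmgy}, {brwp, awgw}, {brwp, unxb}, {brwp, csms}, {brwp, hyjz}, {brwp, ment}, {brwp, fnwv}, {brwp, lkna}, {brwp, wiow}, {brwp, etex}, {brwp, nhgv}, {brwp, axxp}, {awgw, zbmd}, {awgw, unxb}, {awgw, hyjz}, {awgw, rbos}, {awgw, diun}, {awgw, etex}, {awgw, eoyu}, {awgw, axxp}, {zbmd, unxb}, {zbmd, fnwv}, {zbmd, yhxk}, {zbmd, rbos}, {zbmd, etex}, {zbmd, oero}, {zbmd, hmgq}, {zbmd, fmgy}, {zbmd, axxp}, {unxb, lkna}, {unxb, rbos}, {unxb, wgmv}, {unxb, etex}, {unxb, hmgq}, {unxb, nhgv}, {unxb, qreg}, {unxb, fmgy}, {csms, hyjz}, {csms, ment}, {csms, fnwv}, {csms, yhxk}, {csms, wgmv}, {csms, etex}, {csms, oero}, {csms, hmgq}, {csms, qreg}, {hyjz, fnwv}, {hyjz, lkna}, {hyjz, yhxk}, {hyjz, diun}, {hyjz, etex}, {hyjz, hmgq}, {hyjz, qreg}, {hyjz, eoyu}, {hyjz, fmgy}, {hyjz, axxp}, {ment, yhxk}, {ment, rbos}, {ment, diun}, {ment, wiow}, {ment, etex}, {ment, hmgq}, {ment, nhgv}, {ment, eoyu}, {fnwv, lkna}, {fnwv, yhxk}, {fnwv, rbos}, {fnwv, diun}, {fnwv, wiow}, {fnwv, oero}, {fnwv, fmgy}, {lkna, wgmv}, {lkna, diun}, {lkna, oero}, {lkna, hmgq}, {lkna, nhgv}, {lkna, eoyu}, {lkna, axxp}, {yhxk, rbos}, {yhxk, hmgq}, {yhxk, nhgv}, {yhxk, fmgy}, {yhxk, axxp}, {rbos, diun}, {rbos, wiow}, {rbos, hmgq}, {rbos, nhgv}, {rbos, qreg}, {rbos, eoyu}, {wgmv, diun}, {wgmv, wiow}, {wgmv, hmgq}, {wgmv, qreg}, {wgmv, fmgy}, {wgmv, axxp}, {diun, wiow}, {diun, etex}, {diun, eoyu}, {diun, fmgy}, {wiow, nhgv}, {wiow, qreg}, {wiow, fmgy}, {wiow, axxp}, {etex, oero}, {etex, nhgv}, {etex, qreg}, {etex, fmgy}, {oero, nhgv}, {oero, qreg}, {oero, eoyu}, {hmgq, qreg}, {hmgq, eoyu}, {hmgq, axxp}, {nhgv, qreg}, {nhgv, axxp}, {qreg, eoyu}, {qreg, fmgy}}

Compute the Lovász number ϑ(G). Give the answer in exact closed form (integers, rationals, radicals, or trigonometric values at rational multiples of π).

sqrt(29)

deg(lkna) = 14; N(lkna) = {jinb, spie, evuw, brwp, unxb, hyjz, fnwv, wgmv, diun, oero, hmgq, nhgv, eoyu, axxp}.
N(rbos) = {flat, spie, awgw, zbmd, unxb, ment, fnwv, yhxk, diun, wiow, hmgq, nhgv, qreg, eoyu}, |N(rbos)| = 14.
N(nhgv) = {jinb, fjzi, spie, brwp, unxb, ment, lkna, yhxk, rbos, wiow, etex, oero, qreg, axxp}, |N(nhgv)| = 14.
deg(hmgq) = 14; N(hmgq) = {jbsh, evuw, zbmd, unxb, csms, hyjz, ment, lkna, yhxk, rbos, wgmv, qreg, eoyu, axxp}.
G on 29 vertices is 14-regular; strongly regular (29,14,6,7).
The 3 distinct eigenvalues: [14.0, 2.19258, -3.19258].
−29·(-sqrt(29)/2 - 1/2) / ((14)−(-sqrt(29)/2 - 1/2)) = sqrt(29) = ϑ(G).
≈ 5.38516481 (to 8 d.p.).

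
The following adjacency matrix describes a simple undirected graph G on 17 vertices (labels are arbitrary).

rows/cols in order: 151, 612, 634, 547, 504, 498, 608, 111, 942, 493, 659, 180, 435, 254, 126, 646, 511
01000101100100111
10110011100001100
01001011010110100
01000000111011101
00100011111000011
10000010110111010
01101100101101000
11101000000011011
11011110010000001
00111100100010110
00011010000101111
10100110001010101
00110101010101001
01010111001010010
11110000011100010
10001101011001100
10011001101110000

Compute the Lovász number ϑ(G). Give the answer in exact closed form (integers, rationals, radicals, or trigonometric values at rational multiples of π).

deg(180) = 8; N(180) = {151, 634, 498, 608, 659, 435, 126, 511}.
N(126) = {151, 612, 634, 547, 493, 659, 180, 646}, |N(126)| = 8.
N(111) = {151, 612, 634, 504, 435, 254, 646, 511}, |N(111)| = 8.
Vertex 435 has 8 neighbors: 634, 547, 498, 111, 493, 180, 254, 511.
17-vertex 8-regular graph: strongly regular (17,8,3,4).
spec(A) ≈ [8.0, 1.56155, -2.56155] (distinct, 5 d.p.).
Lovász (edge-transitive): ϑ = −17·(-sqrt(17)/2 - 1/2)/((8)−(-sqrt(17)/2 - 1/2)) = sqrt(17).
= 4.12310563… (decimal).

sqrt(17)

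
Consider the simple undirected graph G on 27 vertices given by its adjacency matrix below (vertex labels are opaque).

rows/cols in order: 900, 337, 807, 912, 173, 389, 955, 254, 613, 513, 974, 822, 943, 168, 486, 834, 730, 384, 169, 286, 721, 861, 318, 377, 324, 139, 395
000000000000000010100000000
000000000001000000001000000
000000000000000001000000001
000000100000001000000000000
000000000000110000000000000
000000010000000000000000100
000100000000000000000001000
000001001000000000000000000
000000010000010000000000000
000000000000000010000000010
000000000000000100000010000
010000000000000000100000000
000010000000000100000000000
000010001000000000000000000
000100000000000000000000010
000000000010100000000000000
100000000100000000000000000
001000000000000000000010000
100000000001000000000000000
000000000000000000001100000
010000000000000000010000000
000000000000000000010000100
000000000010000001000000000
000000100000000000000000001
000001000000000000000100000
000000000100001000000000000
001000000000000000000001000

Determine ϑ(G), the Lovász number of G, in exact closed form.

Vertex 486 has 2 neighbors: 912, 139.
N(395) = {807, 377}, |N(395)| = 2.
deg(721) = 2; N(721) = {337, 286}.
deg(254) = 2; N(254) = {389, 613}.
G on 27 vertices is 2-regular; connected 2-regular on 27 ⇒ C_{27}.
spec(A) ≈ [2.0, 1.9461, 1.7873, 1.5321, 1.1943, 0.7922, 0.3473, -0.1163, -0.5736, -1.0, -1.3725, -1.671, -1.8794, -1.9865] (distinct, 4 d.p.).
−27·(-2*cos(pi/27)) / ((2)−(-2*cos(pi/27))) = 27*cos(pi/27)/(cos(pi/27) + 1) = ϑ(G).
ϑ(G) ≈ 13.454204.
13 ≤ 27*cos(pi/27)/(cos(pi/27) + 1) ≤ 14: both strict.

27*cos(pi/27)/(cos(pi/27) + 1)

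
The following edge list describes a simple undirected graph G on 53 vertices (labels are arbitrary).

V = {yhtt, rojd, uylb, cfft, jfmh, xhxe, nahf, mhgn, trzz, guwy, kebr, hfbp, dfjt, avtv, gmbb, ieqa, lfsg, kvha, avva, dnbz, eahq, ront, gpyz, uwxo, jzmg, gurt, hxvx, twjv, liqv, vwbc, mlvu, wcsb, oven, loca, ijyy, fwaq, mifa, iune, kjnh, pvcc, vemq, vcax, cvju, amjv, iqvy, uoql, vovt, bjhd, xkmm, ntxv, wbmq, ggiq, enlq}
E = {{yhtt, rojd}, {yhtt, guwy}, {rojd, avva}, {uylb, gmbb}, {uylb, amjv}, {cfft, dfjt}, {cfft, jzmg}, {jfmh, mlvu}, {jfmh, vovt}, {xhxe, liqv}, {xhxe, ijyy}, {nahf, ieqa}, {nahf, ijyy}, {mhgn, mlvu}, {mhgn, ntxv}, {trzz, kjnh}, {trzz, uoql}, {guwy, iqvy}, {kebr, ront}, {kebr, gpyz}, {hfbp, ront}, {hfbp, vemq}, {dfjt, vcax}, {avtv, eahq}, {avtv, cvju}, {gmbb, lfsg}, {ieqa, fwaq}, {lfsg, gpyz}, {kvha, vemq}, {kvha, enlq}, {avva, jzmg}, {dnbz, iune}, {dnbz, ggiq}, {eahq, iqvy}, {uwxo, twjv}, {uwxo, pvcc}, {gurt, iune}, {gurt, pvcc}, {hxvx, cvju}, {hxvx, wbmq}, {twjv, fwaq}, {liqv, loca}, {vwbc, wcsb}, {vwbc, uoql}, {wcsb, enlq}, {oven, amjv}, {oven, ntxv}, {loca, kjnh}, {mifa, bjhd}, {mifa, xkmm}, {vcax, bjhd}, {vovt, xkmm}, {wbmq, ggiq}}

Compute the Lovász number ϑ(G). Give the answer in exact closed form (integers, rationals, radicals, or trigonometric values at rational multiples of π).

53*cos(pi/53)/(cos(pi/53) + 1)

Vertex enlq has 2 neighbors: kvha, wcsb.
deg(hfbp) = 2; N(hfbp) = {ront, vemq}.
deg(amjv) = 2; N(amjv) = {uylb, oven}.
N(vcax) = {dfjt, bjhd}, |N(vcax)| = 2.
G on 53 vertices is 2-regular; this is C_{53}, the 53-cycle.
The 27 distinct eigenvalues: [2.0, 1.986, 1.944, 1.8748, 1.7793, 1.6588, 1.515, 1.35, 1.166, 0.9656, 0.7517, 0.5272, 0.2953, 0.0593, -0.1776, -0.412, -0.6405, -0.8601, -1.0676, -1.2602, -1.435, -1.5897, -1.7221, -1.8303, -1.9128, -1.9685, -1.9965].
λ_max=2, λ_min=-2*cos(pi/53); ϑ = −53·λ_min/(λ_max−λ_min) = 53*cos(pi/53)/(cos(pi/53) + 1).
ϑ(G) ≈ 26.4767.
Lovász sandwich 26 ≤ 53*cos(pi/53)/(cos(pi/53) + 1) ≤ 27: both strict.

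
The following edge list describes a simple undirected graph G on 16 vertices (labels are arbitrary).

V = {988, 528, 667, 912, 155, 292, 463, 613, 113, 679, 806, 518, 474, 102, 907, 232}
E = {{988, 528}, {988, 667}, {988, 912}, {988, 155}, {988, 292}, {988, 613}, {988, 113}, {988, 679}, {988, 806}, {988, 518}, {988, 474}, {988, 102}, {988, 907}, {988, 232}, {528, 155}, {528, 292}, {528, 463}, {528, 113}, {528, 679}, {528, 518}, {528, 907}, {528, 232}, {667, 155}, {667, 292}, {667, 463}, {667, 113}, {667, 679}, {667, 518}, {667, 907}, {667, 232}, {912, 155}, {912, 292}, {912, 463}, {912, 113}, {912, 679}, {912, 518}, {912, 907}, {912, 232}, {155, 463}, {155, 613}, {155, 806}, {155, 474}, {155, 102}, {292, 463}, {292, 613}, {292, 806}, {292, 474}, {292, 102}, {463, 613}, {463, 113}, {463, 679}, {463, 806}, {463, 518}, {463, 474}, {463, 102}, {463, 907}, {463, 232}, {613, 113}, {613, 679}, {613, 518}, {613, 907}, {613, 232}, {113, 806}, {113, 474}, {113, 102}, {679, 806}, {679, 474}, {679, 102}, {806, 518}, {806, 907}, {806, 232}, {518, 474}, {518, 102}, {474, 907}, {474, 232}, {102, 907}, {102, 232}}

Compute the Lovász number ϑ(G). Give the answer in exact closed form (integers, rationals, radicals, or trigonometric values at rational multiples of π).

deg(613) = 9; N(613) = {988, 155, 292, 463, 113, 679, 518, 907, 232}.
deg(988) = 14; N(988) = {528, 667, 912, 155, 292, 613, 113, 679, 806, 518, 474, 102, 907, 232}.
Vertex 518 has 9 neighbors: 988, 528, 667, 912, 463, 613, 806, 474, 102.
Vertex 113 has 9 neighbors: 988, 528, 667, 912, 463, 613, 806, 474, 102.
Complete 3-partite, parts [7, 7, 2]: perfect, ϑ = α = 7.
ϑ(G) ≈ 7.0000.
Sandwich: α(G)=7 ≤ ϑ(G)=7 ≤ χ(Ḡ)=7 (collapsed).

7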